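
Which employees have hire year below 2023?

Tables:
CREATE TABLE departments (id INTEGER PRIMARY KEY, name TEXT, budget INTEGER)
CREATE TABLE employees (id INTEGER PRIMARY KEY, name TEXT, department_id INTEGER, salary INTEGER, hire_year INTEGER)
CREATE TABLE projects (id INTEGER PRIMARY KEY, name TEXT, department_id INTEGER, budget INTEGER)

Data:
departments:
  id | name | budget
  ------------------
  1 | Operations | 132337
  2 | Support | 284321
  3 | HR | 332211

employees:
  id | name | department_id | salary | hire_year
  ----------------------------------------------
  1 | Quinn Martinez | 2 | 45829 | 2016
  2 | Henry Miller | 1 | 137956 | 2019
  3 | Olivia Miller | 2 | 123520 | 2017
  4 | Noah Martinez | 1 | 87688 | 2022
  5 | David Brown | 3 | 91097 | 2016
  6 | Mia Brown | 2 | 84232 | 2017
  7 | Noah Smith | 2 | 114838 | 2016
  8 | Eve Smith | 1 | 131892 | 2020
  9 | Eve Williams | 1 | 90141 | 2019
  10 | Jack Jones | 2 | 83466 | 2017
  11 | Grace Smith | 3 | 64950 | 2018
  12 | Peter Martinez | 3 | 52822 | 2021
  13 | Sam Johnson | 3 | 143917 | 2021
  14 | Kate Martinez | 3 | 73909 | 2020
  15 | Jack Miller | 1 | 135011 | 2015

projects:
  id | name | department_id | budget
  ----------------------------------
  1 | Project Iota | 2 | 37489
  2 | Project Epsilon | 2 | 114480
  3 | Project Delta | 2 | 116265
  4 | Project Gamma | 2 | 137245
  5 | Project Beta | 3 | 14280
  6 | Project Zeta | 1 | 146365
SELECT name, hire_year FROM employees WHERE hire_year < 2023

Execution result:
name | hire_year
Quinn Martinez | 2016
Henry Miller | 2019
Olivia Miller | 2017
Noah Martinez | 2022
David Brown | 2016
Mia Brown | 2017
Noah Smith | 2016
Eve Smith | 2020
Eve Williams | 2019
Jack Jones | 2017
Grace Smith | 2018
Peter Martinez | 2021
Sam Johnson | 2021
Kate Martinez | 2020
Jack Miller | 2015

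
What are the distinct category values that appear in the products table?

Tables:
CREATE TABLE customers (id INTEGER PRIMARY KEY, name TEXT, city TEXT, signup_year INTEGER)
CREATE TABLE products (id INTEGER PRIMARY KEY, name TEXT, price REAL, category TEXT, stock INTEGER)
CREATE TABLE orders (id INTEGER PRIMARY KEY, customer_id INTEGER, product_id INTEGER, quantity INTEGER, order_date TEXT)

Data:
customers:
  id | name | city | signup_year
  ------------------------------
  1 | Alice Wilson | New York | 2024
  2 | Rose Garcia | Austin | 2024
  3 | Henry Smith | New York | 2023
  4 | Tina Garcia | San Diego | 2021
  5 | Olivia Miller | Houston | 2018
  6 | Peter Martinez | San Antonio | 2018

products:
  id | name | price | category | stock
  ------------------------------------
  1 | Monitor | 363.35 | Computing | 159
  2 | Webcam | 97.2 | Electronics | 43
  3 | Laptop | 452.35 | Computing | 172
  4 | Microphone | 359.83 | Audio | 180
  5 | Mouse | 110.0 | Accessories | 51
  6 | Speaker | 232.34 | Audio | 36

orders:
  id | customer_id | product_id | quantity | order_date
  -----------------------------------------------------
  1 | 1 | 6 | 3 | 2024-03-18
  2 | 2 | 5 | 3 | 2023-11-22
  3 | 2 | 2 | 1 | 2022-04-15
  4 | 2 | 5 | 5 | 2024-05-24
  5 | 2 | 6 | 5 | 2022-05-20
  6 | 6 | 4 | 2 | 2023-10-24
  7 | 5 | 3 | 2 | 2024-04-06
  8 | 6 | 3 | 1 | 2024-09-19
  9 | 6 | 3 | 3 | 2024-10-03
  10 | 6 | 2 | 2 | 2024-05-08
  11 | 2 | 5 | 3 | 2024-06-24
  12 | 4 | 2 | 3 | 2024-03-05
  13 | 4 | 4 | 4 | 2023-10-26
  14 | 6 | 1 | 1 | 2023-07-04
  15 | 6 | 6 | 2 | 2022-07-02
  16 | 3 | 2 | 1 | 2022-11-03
SELECT DISTINCT category FROM products

Execution result:
category
Computing
Electronics
Audio
Accessories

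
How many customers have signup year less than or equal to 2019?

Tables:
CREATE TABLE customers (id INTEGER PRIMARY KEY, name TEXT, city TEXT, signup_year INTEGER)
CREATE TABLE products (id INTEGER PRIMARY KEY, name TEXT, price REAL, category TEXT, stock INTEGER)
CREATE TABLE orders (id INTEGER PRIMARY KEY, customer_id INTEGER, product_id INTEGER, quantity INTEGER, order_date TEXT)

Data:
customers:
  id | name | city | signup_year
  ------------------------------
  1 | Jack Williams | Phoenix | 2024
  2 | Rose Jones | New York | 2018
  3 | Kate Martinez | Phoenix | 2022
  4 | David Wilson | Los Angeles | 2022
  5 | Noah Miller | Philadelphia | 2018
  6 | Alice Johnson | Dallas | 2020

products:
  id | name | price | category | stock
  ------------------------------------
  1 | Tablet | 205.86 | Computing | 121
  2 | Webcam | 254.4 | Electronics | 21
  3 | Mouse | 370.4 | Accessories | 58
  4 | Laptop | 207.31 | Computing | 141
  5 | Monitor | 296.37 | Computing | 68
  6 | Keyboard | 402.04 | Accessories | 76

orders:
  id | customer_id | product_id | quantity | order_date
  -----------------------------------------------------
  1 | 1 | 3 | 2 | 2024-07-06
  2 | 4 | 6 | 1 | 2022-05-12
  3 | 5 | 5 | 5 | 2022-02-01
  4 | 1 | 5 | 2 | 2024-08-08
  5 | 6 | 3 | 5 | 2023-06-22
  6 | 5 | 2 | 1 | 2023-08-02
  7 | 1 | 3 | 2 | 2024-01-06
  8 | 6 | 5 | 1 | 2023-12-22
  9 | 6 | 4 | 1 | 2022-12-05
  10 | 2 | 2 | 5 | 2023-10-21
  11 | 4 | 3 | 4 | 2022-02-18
SELECT COUNT(*) FROM customers WHERE signup_year <= 2019

Execution result:
2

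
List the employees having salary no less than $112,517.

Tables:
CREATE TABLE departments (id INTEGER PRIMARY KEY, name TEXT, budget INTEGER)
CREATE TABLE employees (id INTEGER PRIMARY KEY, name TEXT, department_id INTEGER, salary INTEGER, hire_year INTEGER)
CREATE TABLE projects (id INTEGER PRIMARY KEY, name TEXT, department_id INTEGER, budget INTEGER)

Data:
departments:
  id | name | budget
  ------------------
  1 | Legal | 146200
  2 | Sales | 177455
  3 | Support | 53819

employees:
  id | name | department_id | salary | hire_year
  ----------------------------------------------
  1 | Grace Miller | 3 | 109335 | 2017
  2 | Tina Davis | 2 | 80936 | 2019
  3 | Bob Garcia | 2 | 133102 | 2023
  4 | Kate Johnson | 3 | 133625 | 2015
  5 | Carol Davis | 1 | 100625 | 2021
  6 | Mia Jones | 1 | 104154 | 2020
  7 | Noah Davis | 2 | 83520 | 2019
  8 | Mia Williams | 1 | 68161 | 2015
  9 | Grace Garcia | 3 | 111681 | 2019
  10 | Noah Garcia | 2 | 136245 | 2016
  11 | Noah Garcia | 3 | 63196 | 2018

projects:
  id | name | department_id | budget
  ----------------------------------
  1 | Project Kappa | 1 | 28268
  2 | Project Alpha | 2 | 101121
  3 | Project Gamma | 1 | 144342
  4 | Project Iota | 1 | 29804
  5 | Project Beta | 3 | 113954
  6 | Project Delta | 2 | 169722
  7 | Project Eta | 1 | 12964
SELECT name, salary FROM employees WHERE salary >= 112517

Execution result:
name | salary
Bob Garcia | 133102
Kate Johnson | 133625
Noah Garcia | 136245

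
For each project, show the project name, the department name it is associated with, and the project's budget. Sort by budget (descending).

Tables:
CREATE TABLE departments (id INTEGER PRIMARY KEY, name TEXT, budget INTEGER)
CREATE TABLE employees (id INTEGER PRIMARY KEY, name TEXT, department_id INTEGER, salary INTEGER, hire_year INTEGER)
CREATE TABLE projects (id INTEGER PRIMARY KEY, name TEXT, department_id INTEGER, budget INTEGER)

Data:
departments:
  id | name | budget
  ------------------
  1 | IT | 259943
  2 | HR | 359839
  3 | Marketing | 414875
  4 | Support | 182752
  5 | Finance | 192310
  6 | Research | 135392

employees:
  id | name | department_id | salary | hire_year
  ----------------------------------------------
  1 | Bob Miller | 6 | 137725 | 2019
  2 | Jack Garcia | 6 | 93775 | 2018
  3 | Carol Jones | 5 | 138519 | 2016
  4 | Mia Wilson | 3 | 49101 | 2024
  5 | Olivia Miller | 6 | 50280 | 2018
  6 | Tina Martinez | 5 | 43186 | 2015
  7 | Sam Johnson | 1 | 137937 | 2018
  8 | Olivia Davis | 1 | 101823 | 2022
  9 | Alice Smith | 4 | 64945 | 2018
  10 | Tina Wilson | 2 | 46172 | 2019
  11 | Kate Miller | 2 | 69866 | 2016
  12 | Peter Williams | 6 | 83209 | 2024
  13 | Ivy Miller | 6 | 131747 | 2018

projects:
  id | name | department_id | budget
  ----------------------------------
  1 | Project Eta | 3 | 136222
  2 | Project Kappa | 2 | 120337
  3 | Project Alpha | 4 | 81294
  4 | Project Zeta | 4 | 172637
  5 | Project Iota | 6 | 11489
SELECT c.name, p.name AS department, c.budget FROM projects c JOIN departments p ON c.department_id = p.id ORDER BY c.budget DESC

Execution result:
name | department | budget
Project Zeta | Support | 172637
Project Eta | Marketing | 136222
Project Kappa | HR | 120337
Project Alpha | Support | 81294
Project Iota | Research | 11489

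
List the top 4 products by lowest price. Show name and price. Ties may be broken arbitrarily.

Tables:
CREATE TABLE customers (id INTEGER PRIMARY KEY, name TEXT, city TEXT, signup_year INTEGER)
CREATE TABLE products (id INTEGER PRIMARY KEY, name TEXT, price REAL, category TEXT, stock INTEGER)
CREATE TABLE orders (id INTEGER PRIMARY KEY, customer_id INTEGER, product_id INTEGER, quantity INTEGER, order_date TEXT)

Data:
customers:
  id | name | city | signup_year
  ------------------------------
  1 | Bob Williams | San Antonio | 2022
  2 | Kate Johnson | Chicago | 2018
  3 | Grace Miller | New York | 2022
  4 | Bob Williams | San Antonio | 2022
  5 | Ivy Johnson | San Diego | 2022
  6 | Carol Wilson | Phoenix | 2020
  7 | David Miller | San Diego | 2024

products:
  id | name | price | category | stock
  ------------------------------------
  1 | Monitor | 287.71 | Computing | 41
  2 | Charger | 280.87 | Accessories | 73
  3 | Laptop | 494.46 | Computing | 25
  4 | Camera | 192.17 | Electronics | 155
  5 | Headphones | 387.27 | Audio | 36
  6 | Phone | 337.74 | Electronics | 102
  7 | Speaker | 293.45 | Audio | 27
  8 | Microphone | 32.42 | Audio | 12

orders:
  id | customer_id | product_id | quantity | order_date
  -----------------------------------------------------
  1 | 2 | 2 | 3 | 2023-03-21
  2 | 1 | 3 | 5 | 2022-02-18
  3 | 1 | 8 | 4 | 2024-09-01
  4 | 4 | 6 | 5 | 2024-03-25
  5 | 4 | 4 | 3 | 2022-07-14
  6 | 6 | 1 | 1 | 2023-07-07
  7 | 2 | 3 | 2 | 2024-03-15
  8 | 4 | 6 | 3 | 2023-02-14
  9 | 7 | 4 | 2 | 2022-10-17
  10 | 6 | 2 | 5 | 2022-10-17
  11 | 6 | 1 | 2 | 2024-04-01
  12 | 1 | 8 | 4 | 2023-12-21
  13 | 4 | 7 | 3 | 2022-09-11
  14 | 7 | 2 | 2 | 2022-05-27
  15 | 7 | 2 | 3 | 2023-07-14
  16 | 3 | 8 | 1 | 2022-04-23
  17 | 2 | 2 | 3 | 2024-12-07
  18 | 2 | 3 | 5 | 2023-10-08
SELECT name, price FROM products ORDER BY price ASC LIMIT 4

Execution result:
name | price
Microphone | 32.42
Camera | 192.17
Charger | 280.87
Monitor | 287.71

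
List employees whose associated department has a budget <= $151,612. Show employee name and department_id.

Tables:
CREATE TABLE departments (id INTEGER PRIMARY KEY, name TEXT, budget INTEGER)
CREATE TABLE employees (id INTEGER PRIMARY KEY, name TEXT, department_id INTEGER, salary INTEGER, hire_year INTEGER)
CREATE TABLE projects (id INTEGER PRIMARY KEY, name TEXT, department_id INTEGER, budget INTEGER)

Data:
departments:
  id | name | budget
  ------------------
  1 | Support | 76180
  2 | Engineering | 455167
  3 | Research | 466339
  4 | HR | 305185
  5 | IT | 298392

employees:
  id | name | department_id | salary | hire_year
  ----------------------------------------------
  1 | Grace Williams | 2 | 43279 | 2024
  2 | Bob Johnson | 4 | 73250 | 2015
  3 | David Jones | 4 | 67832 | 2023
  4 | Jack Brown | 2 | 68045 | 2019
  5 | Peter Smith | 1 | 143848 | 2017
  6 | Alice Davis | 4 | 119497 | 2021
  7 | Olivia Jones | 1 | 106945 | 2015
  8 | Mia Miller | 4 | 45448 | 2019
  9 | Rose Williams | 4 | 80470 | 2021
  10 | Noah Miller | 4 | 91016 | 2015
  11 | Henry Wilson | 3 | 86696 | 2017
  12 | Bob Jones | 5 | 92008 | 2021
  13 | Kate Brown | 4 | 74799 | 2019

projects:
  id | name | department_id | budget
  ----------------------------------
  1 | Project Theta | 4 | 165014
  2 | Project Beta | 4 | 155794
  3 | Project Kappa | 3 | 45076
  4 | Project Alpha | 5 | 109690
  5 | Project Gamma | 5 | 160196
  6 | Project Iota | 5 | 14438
SELECT name, department_id FROM employees WHERE department_id IN (SELECT id FROM departments WHERE budget <= 151612)

Execution result:
name | department_id
Peter Smith | 1
Olivia Jones | 1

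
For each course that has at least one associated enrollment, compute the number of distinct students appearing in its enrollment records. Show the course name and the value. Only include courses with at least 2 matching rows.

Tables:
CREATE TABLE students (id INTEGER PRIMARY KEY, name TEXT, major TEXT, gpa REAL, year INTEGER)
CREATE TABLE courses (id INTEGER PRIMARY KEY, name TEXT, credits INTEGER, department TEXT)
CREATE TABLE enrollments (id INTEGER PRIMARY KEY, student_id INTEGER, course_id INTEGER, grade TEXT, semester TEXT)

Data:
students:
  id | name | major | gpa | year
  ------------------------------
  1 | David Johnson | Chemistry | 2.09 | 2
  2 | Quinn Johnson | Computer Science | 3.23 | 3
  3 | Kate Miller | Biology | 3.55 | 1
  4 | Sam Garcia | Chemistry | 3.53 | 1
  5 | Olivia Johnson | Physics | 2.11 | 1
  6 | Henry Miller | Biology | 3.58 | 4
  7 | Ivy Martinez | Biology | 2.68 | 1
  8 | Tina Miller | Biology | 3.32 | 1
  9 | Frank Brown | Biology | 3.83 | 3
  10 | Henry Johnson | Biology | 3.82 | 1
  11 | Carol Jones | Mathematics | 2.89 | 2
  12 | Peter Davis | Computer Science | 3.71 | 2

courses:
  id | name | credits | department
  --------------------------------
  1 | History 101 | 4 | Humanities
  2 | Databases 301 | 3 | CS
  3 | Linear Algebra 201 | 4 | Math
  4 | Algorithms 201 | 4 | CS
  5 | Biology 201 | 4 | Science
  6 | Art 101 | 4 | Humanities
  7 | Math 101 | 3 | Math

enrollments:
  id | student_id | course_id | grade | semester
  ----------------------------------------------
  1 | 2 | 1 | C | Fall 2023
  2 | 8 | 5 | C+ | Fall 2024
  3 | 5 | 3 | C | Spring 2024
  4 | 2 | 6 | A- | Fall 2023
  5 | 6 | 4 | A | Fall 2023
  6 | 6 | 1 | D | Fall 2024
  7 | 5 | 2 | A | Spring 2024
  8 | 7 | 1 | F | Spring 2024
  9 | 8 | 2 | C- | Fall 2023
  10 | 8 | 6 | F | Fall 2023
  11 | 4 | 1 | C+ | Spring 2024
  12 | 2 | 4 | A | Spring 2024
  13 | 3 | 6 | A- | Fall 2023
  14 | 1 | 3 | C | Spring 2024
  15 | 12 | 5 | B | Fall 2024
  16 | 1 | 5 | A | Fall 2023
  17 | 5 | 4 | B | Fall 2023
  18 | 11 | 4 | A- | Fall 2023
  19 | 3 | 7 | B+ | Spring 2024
SELECT p.name, COUNT(DISTINCT c.student_id) AS distinct_student_count FROM enrollments c JOIN courses p ON c.course_id = p.id GROUP BY p.id, p.name HAVING COUNT(*) >= 2

Execution result:
name | distinct_student_count
History 101 | 4
Databases 301 | 2
Linear Algebra 201 | 2
Algorithms 201 | 4
Biology 201 | 3
Art 101 | 3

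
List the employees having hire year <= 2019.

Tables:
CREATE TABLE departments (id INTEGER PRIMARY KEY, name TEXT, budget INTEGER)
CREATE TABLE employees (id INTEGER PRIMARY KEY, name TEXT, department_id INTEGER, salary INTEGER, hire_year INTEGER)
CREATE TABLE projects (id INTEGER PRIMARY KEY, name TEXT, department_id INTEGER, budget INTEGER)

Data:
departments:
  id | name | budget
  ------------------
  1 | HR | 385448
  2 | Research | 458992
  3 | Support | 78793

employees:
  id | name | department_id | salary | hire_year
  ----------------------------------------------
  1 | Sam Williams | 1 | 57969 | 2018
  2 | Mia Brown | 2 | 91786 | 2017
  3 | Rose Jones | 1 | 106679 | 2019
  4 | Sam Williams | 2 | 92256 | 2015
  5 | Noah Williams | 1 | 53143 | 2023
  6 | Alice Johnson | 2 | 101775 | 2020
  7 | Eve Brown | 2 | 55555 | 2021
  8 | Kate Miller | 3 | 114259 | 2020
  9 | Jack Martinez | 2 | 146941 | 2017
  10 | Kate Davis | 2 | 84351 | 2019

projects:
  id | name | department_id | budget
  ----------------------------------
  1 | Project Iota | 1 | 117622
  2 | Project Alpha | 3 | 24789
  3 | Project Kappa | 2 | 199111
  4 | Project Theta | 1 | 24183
SELECT name, hire_year FROM employees WHERE hire_year <= 2019

Execution result:
name | hire_year
Sam Williams | 2018
Mia Brown | 2017
Rose Jones | 2019
Sam Williams | 2015
Jack Martinez | 2017
Kate Davis | 2019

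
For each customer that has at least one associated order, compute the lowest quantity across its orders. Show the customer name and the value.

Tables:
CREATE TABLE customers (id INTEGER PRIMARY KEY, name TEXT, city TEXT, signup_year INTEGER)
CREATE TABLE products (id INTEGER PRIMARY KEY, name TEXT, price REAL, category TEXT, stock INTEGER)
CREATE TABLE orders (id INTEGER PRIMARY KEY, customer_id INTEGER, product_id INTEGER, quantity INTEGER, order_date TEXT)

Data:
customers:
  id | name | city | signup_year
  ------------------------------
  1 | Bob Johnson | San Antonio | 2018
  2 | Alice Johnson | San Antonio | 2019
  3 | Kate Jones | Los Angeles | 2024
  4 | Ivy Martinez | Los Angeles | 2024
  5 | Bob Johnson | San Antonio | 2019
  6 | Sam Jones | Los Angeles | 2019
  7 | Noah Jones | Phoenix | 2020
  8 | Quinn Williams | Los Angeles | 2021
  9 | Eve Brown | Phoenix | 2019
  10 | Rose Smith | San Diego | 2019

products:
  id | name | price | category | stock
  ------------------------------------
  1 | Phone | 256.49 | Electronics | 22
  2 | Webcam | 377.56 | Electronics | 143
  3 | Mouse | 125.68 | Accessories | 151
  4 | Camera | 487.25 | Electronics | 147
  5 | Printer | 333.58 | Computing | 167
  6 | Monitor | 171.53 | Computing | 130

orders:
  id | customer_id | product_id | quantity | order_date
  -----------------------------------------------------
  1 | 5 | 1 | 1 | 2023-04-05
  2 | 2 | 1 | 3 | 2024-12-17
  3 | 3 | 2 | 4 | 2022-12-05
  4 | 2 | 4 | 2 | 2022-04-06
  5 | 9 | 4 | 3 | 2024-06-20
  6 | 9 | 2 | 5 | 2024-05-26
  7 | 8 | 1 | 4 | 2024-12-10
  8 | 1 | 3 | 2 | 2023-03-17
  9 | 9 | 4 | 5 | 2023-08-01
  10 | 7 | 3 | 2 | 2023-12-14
SELECT p.name, MIN(c.quantity) AS min_quantity FROM orders c JOIN customers p ON c.customer_id = p.id GROUP BY p.id, p.name

Execution result:
name | min_quantity
Bob Johnson | 2
Alice Johnson | 2
Kate Jones | 4
Bob Johnson | 1
Noah Jones | 2
Quinn Williams | 4
Eve Brown | 3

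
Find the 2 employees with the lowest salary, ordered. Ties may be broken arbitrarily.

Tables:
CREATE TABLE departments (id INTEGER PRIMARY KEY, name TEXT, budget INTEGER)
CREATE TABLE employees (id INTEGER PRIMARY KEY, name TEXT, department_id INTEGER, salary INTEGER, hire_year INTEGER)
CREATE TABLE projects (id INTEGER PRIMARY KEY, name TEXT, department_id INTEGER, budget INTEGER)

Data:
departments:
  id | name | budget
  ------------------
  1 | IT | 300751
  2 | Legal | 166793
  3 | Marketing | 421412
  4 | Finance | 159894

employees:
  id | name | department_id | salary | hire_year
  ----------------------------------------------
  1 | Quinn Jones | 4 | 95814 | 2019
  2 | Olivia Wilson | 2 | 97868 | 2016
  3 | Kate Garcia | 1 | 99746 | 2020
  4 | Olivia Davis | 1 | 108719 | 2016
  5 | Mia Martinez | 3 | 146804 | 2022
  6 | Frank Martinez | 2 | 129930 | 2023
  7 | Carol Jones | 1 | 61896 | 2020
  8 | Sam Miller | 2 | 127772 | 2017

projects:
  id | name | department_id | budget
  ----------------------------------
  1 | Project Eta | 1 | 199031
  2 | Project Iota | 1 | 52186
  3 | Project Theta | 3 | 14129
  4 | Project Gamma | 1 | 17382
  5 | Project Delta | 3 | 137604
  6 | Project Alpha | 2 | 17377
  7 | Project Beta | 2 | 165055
SELECT name, salary FROM employees ORDER BY salary ASC LIMIT 2

Execution result:
name | salary
Carol Jones | 61896
Quinn Jones | 95814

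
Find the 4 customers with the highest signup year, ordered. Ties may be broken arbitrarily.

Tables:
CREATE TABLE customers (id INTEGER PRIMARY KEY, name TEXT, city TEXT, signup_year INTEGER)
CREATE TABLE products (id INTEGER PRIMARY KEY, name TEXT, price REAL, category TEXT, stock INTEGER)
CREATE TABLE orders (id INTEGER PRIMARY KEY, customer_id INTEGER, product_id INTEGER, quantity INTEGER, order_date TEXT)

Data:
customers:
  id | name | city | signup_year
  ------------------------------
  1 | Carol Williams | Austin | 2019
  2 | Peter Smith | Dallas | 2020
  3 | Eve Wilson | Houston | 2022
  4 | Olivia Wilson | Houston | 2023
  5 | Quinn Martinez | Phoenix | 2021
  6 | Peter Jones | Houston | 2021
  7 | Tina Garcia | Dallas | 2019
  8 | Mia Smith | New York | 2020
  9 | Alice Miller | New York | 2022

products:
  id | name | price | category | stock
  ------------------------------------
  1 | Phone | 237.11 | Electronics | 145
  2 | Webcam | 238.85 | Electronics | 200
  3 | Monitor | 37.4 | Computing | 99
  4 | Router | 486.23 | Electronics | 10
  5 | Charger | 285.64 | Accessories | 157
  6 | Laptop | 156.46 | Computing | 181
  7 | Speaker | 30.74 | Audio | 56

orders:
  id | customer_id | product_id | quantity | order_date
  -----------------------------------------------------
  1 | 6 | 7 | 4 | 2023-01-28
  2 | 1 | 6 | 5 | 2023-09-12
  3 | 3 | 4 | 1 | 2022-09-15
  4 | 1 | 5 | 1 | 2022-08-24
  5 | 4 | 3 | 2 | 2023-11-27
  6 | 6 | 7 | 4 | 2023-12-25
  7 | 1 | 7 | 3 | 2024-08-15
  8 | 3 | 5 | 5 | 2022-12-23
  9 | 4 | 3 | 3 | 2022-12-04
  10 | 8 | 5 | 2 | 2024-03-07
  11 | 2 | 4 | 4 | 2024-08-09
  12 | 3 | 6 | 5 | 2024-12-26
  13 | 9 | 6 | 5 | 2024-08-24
SELECT name, signup_year FROM customers ORDER BY signup_year DESC LIMIT 4

Execution result:
name | signup_year
Olivia Wilson | 2023
Eve Wilson | 2022
Alice Miller | 2022
Quinn Martinez | 2021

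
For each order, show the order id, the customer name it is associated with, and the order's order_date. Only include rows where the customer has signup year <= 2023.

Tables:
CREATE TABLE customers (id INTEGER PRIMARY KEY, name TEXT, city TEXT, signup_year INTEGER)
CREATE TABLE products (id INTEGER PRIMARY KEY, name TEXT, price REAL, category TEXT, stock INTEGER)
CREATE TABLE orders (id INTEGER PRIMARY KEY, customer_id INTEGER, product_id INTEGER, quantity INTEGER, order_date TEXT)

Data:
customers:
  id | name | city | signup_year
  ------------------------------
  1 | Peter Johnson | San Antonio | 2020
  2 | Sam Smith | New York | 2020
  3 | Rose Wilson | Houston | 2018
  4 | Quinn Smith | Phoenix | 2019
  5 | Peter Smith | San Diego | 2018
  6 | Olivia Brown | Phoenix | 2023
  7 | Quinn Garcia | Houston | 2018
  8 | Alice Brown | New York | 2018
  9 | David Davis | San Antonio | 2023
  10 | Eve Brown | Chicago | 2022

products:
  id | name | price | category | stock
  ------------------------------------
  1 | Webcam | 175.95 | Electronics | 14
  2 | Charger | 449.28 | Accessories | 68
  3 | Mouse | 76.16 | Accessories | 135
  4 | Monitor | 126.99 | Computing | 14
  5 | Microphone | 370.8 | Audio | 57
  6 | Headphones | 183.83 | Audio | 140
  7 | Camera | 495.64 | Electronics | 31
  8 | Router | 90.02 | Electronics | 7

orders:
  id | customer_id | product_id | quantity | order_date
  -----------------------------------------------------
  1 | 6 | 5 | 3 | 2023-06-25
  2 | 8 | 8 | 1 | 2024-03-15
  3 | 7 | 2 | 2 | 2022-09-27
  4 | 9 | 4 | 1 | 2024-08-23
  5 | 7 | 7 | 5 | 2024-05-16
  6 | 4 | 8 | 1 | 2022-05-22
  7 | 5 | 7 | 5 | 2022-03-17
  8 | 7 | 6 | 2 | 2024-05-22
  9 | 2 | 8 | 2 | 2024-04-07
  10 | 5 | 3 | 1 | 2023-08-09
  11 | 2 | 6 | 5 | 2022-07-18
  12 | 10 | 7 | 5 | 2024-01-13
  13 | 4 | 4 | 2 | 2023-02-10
SELECT c.id, p.name AS customer, c.order_date FROM orders c JOIN customers p ON c.customer_id = p.id WHERE p.signup_year <= 2023

Execution result:
id | customer | order_date
1 | Olivia Brown | 2023-06-25
2 | Alice Brown | 2024-03-15
3 | Quinn Garcia | 2022-09-27
4 | David Davis | 2024-08-23
5 | Quinn Garcia | 2024-05-16
6 | Quinn Smith | 2022-05-22
7 | Peter Smith | 2022-03-17
8 | Quinn Garcia | 2024-05-22
9 | Sam Smith | 2024-04-07
10 | Peter Smith | 2023-08-09
11 | Sam Smith | 2022-07-18
12 | Eve Brown | 2024-01-13
13 | Quinn Smith | 2023-02-10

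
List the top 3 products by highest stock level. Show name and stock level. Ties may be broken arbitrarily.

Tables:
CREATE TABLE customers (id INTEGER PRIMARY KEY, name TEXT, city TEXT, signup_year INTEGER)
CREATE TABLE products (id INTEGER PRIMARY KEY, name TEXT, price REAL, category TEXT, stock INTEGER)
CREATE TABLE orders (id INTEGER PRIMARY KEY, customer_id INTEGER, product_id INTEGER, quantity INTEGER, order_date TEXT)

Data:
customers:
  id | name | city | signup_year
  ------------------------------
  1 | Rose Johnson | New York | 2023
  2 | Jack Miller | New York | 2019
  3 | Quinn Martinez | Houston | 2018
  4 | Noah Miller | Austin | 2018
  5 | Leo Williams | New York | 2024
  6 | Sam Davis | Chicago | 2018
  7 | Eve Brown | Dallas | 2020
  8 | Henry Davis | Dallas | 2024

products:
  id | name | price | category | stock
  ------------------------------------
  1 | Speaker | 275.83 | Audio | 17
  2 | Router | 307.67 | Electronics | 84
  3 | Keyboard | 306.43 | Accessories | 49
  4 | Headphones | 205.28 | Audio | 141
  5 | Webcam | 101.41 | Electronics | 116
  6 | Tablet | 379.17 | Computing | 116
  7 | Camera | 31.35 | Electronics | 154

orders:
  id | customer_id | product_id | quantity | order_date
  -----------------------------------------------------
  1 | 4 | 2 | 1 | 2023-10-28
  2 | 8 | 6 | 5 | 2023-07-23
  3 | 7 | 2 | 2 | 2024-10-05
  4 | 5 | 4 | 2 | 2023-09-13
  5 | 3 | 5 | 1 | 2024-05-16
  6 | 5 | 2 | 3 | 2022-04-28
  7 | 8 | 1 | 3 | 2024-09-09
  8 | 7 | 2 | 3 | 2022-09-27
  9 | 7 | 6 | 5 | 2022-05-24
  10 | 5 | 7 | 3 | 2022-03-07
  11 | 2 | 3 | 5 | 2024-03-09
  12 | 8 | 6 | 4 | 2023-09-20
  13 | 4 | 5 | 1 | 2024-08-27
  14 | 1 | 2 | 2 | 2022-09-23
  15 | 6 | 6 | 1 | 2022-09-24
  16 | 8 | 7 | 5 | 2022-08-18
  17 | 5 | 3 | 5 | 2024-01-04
SELECT name, stock FROM products ORDER BY stock DESC LIMIT 3

Execution result:
name | stock
Camera | 154
Headphones | 141
Webcam | 116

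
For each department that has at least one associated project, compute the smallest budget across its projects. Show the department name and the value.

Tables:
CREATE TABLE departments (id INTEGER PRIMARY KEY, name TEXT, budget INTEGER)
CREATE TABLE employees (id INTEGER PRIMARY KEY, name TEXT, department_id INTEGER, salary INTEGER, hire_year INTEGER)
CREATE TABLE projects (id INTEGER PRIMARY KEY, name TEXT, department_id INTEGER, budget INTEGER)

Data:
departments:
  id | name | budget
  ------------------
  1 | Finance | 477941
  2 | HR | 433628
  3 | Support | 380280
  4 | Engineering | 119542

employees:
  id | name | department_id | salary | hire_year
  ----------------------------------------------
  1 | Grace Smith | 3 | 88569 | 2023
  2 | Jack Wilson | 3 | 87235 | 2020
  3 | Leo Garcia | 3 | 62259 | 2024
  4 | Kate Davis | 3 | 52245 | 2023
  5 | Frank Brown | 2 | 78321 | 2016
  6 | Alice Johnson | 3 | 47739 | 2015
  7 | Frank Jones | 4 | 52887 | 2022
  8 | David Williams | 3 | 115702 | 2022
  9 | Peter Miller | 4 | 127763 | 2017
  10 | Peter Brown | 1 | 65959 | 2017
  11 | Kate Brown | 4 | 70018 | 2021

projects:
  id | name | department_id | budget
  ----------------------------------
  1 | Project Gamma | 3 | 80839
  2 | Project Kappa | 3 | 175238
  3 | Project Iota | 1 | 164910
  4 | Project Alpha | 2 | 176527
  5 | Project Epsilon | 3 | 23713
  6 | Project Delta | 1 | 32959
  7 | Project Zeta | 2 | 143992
SELECT p.name, MIN(c.budget) AS min_budget FROM projects c JOIN departments p ON c.department_id = p.id GROUP BY p.id, p.name

Execution result:
name | min_budget
Finance | 32959
HR | 143992
Support | 23713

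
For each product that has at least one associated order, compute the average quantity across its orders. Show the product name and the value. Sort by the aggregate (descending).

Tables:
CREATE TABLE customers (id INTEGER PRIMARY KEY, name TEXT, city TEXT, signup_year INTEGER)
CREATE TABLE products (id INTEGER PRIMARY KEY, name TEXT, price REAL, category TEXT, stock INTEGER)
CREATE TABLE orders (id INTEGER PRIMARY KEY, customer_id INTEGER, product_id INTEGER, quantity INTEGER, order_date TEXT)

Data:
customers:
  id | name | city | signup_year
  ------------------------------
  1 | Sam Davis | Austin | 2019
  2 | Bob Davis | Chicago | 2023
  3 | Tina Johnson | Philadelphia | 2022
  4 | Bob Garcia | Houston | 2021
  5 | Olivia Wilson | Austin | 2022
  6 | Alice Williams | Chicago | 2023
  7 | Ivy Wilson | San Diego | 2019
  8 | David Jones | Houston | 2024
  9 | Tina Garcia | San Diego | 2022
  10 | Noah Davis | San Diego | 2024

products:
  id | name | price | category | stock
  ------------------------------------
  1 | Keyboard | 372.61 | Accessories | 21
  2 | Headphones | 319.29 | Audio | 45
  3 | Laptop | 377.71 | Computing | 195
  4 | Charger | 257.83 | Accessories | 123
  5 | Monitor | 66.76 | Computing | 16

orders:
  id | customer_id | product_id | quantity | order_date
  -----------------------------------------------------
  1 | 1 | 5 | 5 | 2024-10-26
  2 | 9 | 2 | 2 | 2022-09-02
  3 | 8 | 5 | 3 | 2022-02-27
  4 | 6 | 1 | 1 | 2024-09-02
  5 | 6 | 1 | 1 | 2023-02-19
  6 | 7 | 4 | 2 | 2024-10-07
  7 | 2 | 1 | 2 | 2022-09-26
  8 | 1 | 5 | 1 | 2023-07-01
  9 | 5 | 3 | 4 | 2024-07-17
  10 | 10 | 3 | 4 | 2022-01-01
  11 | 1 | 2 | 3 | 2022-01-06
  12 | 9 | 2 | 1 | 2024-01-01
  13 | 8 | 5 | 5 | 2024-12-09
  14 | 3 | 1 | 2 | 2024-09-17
SELECT p.name, AVG(c.quantity) AS avg_quantity FROM orders c JOIN products p ON c.product_id = p.id GROUP BY p.id, p.name ORDER BY avg_quantity DESC

Execution result:
name | avg_quantity
Laptop | 4.00
Monitor | 3.50
Headphones | 2.00
Charger | 2.00
Keyboard | 1.50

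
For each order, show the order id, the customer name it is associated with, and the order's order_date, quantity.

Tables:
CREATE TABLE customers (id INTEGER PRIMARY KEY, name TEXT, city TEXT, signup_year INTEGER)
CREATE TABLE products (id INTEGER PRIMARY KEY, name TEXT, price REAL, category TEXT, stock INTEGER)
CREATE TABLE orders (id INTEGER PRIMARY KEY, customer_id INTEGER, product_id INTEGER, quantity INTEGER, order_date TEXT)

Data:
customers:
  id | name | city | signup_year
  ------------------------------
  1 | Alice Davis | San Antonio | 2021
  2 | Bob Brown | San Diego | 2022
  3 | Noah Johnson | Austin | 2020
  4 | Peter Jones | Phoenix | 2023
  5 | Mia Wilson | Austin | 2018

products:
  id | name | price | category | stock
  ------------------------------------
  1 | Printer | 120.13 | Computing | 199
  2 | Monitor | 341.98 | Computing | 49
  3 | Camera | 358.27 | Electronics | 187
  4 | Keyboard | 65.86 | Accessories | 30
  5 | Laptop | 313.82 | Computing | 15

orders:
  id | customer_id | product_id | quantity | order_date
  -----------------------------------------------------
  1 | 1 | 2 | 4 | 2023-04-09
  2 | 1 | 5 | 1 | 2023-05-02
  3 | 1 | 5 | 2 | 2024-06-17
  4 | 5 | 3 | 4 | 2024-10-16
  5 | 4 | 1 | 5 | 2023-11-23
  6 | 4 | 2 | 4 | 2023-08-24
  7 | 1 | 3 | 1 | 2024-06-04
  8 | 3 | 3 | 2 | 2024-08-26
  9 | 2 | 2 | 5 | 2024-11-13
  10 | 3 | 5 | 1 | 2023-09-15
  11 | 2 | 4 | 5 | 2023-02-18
SELECT c.id, p.name AS customer, c.order_date, c.quantity FROM orders c JOIN customers p ON c.customer_id = p.id

Execution result:
id | customer | order_date | quantity
1 | Alice Davis | 2023-04-09 | 4
2 | Alice Davis | 2023-05-02 | 1
3 | Alice Davis | 2024-06-17 | 2
4 | Mia Wilson | 2024-10-16 | 4
5 | Peter Jones | 2023-11-23 | 5
6 | Peter Jones | 2023-08-24 | 4
7 | Alice Davis | 2024-06-04 | 1
8 | Noah Johnson | 2024-08-26 | 2
9 | Bob Brown | 2024-11-13 | 5
10 | Noah Johnson | 2023-09-15 | 1
11 | Bob Brown | 2023-02-18 | 5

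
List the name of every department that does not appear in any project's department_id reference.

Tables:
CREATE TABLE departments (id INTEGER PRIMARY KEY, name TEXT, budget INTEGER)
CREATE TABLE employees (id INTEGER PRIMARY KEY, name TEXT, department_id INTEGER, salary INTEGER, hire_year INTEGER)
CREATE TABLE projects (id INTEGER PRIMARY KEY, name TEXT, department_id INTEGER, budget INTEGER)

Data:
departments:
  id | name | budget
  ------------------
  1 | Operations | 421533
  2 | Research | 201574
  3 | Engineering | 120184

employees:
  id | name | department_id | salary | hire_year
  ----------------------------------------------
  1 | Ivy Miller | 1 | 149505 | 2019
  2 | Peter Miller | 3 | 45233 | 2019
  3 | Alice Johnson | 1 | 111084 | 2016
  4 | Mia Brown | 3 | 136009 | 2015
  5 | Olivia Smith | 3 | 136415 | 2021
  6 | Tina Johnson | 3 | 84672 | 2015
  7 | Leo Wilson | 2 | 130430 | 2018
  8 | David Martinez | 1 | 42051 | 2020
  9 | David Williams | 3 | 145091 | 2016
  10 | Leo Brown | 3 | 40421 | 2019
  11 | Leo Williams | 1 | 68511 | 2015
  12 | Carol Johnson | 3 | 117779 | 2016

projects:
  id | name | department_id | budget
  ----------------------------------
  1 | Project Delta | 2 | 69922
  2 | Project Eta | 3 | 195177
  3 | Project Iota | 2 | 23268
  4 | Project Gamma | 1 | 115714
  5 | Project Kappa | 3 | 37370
SELECT p.name FROM departments p LEFT JOIN projects c ON c.department_id = p.id WHERE c.id IS NULL

Execution result:
(no rows)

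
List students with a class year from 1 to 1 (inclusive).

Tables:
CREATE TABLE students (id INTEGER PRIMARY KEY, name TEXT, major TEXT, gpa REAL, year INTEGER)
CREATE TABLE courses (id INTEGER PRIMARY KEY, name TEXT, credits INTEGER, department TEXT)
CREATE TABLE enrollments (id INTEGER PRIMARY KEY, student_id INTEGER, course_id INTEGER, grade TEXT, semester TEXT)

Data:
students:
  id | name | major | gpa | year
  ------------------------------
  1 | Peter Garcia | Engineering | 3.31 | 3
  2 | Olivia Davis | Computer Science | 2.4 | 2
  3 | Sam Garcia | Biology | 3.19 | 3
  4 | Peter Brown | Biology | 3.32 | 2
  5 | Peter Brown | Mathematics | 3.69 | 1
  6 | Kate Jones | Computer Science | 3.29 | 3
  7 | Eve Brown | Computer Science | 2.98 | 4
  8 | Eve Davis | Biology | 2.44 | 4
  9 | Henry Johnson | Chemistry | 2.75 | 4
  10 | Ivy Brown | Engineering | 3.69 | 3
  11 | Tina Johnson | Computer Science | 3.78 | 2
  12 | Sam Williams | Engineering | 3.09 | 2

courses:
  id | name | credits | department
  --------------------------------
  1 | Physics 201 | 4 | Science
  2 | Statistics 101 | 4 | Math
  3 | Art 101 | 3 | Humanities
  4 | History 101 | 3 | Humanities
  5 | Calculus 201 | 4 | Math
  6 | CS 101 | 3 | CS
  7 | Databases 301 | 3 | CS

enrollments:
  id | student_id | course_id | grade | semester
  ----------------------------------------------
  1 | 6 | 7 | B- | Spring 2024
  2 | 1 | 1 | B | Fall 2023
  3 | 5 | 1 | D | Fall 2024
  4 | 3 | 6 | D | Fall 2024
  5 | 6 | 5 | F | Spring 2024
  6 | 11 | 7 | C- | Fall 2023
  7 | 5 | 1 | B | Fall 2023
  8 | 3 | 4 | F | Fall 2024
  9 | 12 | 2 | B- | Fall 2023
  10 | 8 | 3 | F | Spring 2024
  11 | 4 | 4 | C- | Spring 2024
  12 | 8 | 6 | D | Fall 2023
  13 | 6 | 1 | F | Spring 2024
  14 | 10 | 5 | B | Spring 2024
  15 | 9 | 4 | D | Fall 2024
SELECT name, year FROM students WHERE year BETWEEN 1 AND 1

Execution result:
name | year
Peter Brown | 1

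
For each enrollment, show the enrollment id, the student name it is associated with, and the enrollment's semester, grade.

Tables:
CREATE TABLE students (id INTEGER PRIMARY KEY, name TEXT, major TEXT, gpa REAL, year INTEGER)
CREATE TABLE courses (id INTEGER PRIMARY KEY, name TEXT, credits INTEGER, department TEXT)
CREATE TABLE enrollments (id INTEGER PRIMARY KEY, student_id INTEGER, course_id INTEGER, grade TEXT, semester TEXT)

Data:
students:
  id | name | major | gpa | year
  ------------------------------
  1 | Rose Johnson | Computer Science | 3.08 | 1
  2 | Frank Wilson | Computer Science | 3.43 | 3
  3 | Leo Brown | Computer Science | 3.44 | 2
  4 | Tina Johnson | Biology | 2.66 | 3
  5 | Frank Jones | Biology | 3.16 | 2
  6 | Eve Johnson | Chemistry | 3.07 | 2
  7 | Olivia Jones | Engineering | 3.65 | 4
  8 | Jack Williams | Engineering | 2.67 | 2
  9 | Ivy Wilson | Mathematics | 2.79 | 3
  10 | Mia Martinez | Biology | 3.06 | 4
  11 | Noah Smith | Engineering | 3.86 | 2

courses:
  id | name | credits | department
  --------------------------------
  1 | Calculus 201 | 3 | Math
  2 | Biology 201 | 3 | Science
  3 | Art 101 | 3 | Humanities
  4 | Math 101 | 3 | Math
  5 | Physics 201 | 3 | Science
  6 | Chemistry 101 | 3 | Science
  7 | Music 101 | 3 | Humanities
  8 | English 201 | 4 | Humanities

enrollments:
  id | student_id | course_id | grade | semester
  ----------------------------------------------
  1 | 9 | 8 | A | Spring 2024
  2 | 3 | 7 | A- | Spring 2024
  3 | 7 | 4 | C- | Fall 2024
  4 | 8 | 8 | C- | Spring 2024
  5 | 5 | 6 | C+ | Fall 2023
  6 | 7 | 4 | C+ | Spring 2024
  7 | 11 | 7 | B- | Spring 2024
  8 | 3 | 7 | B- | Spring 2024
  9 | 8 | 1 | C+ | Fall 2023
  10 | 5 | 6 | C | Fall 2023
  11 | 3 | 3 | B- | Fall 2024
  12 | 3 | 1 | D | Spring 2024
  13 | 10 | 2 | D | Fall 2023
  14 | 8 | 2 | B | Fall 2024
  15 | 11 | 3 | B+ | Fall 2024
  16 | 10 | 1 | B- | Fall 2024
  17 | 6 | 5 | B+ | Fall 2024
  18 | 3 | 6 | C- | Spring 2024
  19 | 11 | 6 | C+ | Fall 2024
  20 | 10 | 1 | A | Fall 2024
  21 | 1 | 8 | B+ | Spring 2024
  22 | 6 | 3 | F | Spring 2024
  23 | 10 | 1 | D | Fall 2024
SELECT c.id, p.name AS student, c.semester, c.grade FROM enrollments c JOIN students p ON c.student_id = p.id

Execution result:
id | student | semester | grade
1 | Ivy Wilson | Spring 2024 | A
2 | Leo Brown | Spring 2024 | A-
3 | Olivia Jones | Fall 2024 | C-
4 | Jack Williams | Spring 2024 | C-
5 | Frank Jones | Fall 2023 | C+
6 | Olivia Jones | Spring 2024 | C+
7 | Noah Smith | Spring 2024 | B-
8 | Leo Brown | Spring 2024 | B-
9 | Jack Williams | Fall 2023 | C+
10 | Frank Jones | Fall 2023 | C
11 | Leo Brown | Fall 2024 | B-
12 | Leo Brown | Spring 2024 | D
13 | Mia Martinez | Fall 2023 | D
14 | Jack Williams | Fall 2024 | B
15 | Noah Smith | Fall 2024 | B+
16 | Mia Martinez | Fall 2024 | B-
17 | Eve Johnson | Fall 2024 | B+
18 | Leo Brown | Spring 2024 | C-
19 | Noah Smith | Fall 2024 | C+
20 | Mia Martinez | Fall 2024 | A
21 | Rose Johnson | Spring 2024 | B+
22 | Eve Johnson | Spring 2024 | F
23 | Mia Martinez | Fall 2024 | D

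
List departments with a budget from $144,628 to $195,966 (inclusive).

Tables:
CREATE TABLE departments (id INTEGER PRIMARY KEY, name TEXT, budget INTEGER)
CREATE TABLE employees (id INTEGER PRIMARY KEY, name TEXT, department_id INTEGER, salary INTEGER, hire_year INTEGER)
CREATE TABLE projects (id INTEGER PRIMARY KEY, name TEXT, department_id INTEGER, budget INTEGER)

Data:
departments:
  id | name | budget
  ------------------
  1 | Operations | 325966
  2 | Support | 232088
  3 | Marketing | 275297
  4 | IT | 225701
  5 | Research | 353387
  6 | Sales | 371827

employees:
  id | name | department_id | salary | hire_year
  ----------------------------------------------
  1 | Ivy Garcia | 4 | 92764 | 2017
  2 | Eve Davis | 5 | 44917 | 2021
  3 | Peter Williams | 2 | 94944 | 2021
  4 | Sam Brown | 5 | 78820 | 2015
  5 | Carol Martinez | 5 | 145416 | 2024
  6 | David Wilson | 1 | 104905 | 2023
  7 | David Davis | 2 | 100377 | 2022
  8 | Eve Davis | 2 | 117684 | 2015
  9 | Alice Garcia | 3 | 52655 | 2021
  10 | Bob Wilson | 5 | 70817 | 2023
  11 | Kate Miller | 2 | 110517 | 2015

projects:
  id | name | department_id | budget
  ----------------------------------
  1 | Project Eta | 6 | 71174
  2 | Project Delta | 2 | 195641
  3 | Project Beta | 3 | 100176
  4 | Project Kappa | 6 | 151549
SELECT name, budget FROM departments WHERE budget BETWEEN 144628 AND 195966

Execution result:
(no rows)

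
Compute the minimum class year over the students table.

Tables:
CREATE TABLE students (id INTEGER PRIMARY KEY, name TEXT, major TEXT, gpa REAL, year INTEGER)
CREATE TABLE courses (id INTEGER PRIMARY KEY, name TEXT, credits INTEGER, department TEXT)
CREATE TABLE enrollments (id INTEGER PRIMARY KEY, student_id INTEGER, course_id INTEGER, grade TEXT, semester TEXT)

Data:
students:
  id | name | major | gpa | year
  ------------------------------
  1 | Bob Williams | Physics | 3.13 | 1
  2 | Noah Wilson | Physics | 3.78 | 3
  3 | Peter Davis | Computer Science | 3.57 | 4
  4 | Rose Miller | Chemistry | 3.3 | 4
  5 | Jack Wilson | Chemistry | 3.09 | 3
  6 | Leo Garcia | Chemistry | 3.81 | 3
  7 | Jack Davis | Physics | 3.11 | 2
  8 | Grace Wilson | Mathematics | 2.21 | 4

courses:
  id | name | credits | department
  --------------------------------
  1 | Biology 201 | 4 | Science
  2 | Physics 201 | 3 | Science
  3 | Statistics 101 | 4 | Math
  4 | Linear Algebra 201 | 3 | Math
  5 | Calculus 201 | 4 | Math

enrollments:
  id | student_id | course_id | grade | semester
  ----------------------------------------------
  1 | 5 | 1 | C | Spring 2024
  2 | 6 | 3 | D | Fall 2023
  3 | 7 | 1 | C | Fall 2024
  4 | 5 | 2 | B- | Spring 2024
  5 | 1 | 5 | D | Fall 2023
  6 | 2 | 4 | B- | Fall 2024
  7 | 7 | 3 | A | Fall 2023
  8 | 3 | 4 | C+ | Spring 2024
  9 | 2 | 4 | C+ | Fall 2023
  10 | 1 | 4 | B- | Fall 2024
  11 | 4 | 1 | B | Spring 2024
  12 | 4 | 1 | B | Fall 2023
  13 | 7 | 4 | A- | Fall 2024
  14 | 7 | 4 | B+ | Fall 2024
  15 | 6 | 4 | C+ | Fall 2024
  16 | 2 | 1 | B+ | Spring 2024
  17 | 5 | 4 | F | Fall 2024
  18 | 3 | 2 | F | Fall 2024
SELECT MIN(year) FROM students

Execution result:
1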